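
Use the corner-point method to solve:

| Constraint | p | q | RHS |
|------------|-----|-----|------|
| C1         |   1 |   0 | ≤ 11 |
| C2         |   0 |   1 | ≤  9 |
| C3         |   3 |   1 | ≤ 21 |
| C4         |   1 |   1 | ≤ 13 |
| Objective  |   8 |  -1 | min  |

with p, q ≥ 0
p = 0, q = 9, z = -9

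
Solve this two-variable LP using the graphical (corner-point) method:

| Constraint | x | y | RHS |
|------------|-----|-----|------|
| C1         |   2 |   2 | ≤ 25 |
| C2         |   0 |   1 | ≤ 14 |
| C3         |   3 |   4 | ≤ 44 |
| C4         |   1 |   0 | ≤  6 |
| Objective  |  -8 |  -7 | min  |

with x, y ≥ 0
x = 6, y = 6.5, z = -93.5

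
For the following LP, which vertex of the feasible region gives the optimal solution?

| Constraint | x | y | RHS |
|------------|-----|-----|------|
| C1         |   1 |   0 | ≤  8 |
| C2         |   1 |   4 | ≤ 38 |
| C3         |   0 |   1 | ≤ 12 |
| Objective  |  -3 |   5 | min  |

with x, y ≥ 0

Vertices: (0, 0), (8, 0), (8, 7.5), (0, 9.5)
(8, 0) with z = -24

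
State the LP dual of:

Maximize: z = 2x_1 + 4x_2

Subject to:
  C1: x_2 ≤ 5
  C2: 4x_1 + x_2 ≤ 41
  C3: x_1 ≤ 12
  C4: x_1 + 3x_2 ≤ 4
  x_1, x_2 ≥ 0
Minimize: z = 5y1 + 41y2 + 12y3 + 4y4

Subject to:
  C1: -4y2 - y3 - y4 ≤ -2
  C2: -y1 - y2 - 3y4 ≤ -4
  y1, y2, y3, y4 ≥ 0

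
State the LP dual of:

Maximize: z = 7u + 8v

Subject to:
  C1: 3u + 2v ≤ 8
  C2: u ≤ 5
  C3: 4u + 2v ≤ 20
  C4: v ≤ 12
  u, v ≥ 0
Minimize: z = 8y1 + 5y2 + 20y3 + 12y4

Subject to:
  C1: -3y1 - y2 - 4y3 ≤ -7
  C2: -2y1 - 2y3 - y4 ≤ -8
  y1, y2, y3, y4 ≥ 0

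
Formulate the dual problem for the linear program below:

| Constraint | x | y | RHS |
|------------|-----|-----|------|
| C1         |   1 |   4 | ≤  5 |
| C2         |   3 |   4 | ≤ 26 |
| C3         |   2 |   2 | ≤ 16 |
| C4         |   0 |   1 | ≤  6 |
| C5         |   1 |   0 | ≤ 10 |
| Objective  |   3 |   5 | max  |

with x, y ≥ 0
Minimize: z = 5y1 + 26y2 + 16y3 + 6y4 + 10y5

Subject to:
  C1: -y1 - 3y2 - 2y3 - y5 ≤ -3
  C2: -4y1 - 4y2 - 2y3 - y4 ≤ -5
  y1, y2, y3, y4, y5 ≥ 0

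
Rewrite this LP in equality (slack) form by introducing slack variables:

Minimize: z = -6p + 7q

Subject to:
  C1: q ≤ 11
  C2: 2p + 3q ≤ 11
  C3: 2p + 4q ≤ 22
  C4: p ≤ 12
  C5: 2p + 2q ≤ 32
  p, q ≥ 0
min z = -6p + 7q

s.t.
  q + s1 = 11
  2p + 3q + s2 = 11
  2p + 4q + s3 = 22
  p + s4 = 12
  2p + 2q + s5 = 32
  p, q, s1, s2, s3, s4, s5 ≥ 0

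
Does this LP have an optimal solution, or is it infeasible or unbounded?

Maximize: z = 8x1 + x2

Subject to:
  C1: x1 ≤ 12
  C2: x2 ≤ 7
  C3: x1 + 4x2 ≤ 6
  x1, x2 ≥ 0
The point (6, 0) satisfies every constraint, so the LP is feasible; the constraints give x1 ≤ 12 and x2 ≤ 7, which with x1, x2 ≥ 0 keep the feasible region inside a bounded box. A feasible, bounded LP attains a finite optimum at a vertex.

Evaluating z = 8x1 + x2 at each vertex:
  (0, 0): z = 0
  (6, 0): z = 48
  (0, 1.5): z = 1.5

Feasible with finite optimum z* = 48 at (6, 0).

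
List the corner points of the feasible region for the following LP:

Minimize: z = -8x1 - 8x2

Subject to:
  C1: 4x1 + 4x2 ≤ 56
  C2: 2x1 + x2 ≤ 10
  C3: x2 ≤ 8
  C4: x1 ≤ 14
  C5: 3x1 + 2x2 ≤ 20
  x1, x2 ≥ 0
Each vertex is the intersection of two constraint boundaries that also satisfies all remaining constraints:
  x1 = 0 and x2 = 0 → (0, 0)
  2x1 + x2 = 10 and x2 = 0 → (5, 0)
  2x1 + x2 = 10 and x2 = 8 → (1, 8)
  x2 = 8 and x1 = 0 → (0, 8)

Vertices: (0, 0), (5, 0), (1, 8), (0, 8)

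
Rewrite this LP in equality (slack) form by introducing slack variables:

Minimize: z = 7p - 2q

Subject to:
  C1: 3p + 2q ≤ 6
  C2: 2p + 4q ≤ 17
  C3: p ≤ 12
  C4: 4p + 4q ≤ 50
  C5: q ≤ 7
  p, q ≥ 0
min z = 7p - 2q

s.t.
  3p + 2q + s1 = 6
  2p + 4q + s2 = 17
  p + s3 = 12
  4p + 4q + s4 = 50
  q + s5 = 7
  p, q, s1, s2, s3, s4, s5 ≥ 0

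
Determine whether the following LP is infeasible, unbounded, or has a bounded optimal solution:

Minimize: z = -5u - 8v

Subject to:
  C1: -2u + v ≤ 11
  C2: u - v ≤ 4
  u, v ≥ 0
Feasible point: (0, 0) satisfies every constraint, so the LP is feasible.
Direction d = (1, 1): for each constraint row a, a·d ≤ 0 —
  (-2)(1) + (1)(1) = -1 ≤ 0
  (1)(1) + (-1)(1) = 0 ≤ 0
and d ≥ 0, so (0, 0) + t·d stays feasible for every t ≥ 0. Along this ray z = -5u - 8v changes by -13 per unit t, so z → −∞.

Unbounded: there is a feasible ray along which z → −∞.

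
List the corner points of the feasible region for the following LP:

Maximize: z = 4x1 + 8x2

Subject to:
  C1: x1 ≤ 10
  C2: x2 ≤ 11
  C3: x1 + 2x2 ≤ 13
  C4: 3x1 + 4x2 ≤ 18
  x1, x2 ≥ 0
Each vertex is the intersection of two constraint boundaries that also satisfies all remaining constraints:
  x1 = 0 and x2 = 0 → (0, 0)
  3x1 + 4x2 = 18 and x2 = 0 → (6, 0)
  3x1 + 4x2 = 18 and x1 = 0 → (0, 4.5)

Vertices: (0, 0), (6, 0), (0, 4.5)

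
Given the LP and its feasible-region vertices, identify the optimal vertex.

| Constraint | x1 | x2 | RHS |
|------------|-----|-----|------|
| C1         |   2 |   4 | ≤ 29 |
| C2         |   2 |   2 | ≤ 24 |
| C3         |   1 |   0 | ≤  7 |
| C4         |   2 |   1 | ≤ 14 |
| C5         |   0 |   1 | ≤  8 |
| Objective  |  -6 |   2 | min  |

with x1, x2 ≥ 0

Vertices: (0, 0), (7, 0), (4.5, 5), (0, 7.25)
Evaluating z = -6x1 + 2x2 at each vertex:
  (0, 0): z = 0
  (7, 0): z = -42
  (4.5, 5): z = -17
  (0, 7.25): z = 14.5

The smallest value is z = -42, attained at (7, 0).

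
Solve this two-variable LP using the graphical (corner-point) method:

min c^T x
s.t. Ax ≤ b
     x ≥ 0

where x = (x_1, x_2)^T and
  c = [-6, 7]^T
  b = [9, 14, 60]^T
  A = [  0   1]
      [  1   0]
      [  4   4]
Each vertex is the intersection of two constraint boundaries that also satisfies all remaining constraints:
  x_1 = 0 and x_2 = 0 → (0, 0)
  x_1 = 14 and x_2 = 0 → (14, 0)
  x_1 = 14 and 4x_1 + 4x_2 = 60 → (14, 1)
  x_2 = 9 and 4x_1 + 4x_2 = 60 → (6, 9)
  x_2 = 9 and x_1 = 0 → (0, 9)

Evaluating z = -6x_1 + 7x_2 at each vertex:
  (0, 0): z = 0
  (14, 0): z = -84
  (14, 1): z = -77
  (6, 9): z = 27
  (0, 9): z = 63

The minimum is at (14, 0) with z = -84.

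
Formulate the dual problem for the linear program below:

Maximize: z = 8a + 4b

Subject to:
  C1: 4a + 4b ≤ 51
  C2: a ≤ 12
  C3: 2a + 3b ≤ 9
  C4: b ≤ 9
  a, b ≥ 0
Minimize: z = 51y1 + 12y2 + 9y3 + 9y4

Subject to:
  C1: -4y1 - y2 - 2y3 ≤ -8
  C2: -4y1 - 3y3 - y4 ≤ -4
  y1, y2, y3, y4 ≥ 0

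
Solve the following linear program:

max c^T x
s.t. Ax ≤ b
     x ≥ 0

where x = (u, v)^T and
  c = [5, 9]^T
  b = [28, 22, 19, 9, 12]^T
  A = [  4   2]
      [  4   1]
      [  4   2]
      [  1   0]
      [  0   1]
u = 0, v = 9.5, z = 85.5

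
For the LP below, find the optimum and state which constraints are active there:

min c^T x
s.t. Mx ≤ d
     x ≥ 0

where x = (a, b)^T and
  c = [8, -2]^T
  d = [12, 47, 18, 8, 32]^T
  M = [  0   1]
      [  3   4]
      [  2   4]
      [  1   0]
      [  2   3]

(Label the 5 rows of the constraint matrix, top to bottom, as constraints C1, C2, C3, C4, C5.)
Optimal: a = 0, b = 4.5
Slack at optimum:
  C1: slack = 7.5
  C2: slack = 29
  C3: slack = 0 (binding)
  C4: slack = 8
  C5: slack = 18.5
  a ≥ 0: a = 0 (binding)
  b ≥ 0: b = 4.5
Binding constraints: C3, a ≥ 0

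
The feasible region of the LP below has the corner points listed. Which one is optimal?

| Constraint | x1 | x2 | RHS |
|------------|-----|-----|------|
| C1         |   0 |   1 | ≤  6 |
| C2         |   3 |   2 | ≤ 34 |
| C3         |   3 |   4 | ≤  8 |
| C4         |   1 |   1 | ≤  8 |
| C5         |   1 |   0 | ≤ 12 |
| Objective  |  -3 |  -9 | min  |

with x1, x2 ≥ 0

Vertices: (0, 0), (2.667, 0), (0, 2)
(0, 2) with z = -18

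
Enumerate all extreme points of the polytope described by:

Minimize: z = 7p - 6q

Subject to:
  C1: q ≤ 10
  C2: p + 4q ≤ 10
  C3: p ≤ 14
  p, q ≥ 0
Each vertex is the intersection of two constraint boundaries that also satisfies all remaining constraints:
  p = 0 and q = 0 → (0, 0)
  p + 4q = 10 and q = 0 → (10, 0)
  p + 4q = 10 and p = 0 → (0, 2.5)

Vertices: (0, 0), (10, 0), (0, 2.5)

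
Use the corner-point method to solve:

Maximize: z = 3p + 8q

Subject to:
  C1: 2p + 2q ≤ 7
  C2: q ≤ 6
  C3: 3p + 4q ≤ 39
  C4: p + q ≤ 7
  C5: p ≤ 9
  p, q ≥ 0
p = 0, q = 3.5, z = 28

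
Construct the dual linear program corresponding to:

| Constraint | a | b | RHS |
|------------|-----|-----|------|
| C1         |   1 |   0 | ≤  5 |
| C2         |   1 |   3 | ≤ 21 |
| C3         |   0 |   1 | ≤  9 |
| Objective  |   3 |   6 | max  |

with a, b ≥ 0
Minimize: z = 5y1 + 21y2 + 9y3

Subject to:
  C1: -y1 - y2 ≤ -3
  C2: -3y2 - y3 ≤ -6
  y1, y2, y3 ≥ 0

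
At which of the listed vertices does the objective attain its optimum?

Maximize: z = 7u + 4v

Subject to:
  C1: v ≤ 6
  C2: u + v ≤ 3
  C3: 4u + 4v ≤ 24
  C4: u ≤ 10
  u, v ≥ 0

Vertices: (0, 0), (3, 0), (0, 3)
Evaluating z = 7u + 4v at each vertex:
  (0, 0): z = 0
  (3, 0): z = 21
  (0, 3): z = 12

The largest value is z = 21, attained at (3, 0).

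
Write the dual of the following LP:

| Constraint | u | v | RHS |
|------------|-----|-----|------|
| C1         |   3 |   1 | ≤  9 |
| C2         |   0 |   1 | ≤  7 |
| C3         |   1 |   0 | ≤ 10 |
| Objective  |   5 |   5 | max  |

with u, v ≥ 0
Minimize: z = 9y1 + 7y2 + 10y3

Subject to:
  C1: -3y1 - y3 ≤ -5
  C2: -y1 - y2 ≤ -5
  y1, y2, y3 ≥ 0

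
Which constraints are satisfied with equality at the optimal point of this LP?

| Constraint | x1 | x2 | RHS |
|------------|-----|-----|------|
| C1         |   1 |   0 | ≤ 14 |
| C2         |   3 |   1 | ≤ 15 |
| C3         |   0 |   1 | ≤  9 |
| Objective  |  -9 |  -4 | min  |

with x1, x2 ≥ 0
Optimal: x1 = 2, x2 = 9
Slack at optimum:
  C1: slack = 12
  C2: slack = 0 (binding)
  C3: slack = 0 (binding)
  x1 ≥ 0: x1 = 2
  x2 ≥ 0: x2 = 9
Binding constraints: C2, C3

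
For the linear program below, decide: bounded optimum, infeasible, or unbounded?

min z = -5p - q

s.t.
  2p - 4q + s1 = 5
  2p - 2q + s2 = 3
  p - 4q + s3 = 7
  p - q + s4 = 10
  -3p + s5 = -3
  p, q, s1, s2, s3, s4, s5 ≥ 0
Feasible point: (1, 0) satisfies every constraint, so the LP is feasible.
Direction d = (0, 1): for each constraint row a, a·d ≤ 0 —
  (2)(0) + (-4)(1) = -4 ≤ 0
  (2)(0) + (-2)(1) = -2 ≤ 0
  (1)(0) + (-4)(1) = -4 ≤ 0
  (1)(0) + (-1)(1) = -1 ≤ 0
  (-3)(0) + (0)(1) = 0 ≤ 0
and d ≥ 0, so (1, 0) + t·d stays feasible for every t ≥ 0. Along this ray z = -5p - q changes by -1 per unit t, so z → −∞.

Unbounded — the objective can decrease without bound over the feasible region.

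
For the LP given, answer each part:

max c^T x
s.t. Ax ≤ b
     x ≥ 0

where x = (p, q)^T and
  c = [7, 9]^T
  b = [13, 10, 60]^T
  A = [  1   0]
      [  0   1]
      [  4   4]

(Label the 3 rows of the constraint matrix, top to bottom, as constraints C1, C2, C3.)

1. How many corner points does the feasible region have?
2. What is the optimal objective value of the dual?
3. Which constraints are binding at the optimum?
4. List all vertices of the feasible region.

1. 5
2. 125 (by strong duality, equal to the primal optimum)
3. C2, C3
4. (0, 0), (13, 0), (13, 2), (5, 10), (0, 10)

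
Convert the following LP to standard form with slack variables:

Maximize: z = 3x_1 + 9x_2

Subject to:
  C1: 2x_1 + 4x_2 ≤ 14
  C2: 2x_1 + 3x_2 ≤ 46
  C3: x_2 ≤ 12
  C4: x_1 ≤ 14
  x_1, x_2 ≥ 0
max z = 3x_1 + 9x_2

s.t.
  2x_1 + 4x_2 + s1 = 14
  2x_1 + 3x_2 + s2 = 46
  x_2 + s3 = 12
  x_1 + s4 = 14
  x_1, x_2, s1, s2, s3, s4 ≥ 0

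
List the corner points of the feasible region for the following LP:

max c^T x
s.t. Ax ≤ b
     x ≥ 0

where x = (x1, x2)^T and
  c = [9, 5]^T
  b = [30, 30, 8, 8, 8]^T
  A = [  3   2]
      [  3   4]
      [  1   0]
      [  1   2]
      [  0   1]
Each vertex is the intersection of two constraint boundaries that also satisfies all remaining constraints:
  x1 = 0 and x2 = 0 → (0, 0)
  x1 = 8 and x1 + 2x2 = 8 → (8, 0)
  x1 + 2x2 = 8 and x1 = 0 → (0, 4)

Vertices: (0, 0), (8, 0), (0, 4)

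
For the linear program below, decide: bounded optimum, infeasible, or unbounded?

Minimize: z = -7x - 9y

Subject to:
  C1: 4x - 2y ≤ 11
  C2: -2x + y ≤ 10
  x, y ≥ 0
Feasible point: (0, 0) satisfies every constraint, so the LP is feasible.
Direction d = (1, 2): for each constraint row a, a·d ≤ 0 —
  (4)(1) + (-2)(2) = 0 ≤ 0
  (-2)(1) + (1)(2) = 0 ≤ 0
and d ≥ 0, so (0, 0) + t·d stays feasible for every t ≥ 0. Along this ray z = -7x - 9y changes by -25 per unit t, so z → −∞.

Unbounded — the objective can decrease without bound over the feasible region.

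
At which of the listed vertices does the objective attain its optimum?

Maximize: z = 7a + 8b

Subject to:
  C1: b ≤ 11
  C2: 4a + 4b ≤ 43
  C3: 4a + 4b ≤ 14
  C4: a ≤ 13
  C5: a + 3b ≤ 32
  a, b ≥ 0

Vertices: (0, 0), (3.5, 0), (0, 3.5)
Evaluating z = 7a + 8b at each vertex:
  (0, 0): z = 0
  (3.5, 0): z = 24.5
  (0, 3.5): z = 28

The largest value is z = 28, attained at (0, 3.5).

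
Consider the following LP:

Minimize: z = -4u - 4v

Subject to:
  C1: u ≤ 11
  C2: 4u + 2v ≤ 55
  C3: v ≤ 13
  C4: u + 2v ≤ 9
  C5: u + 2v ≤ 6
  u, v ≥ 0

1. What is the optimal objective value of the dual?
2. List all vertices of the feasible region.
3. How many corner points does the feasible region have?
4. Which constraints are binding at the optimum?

1. -24 (by strong duality, equal to the primal optimum)
2. (0, 0), (6, 0), (0, 3)
3. 3
4. C5, v ≥ 0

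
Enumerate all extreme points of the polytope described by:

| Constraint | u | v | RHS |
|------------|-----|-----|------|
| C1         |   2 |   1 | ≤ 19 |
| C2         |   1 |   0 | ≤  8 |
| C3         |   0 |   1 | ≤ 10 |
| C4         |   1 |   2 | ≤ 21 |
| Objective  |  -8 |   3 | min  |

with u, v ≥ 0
Each vertex is the intersection of two constraint boundaries that also satisfies all remaining constraints:
  u = 0 and v = 0 → (0, 0)
  u = 8 and v = 0 → (8, 0)
  2u + v = 19 and u = 8 → (8, 3)
  2u + v = 19 and u + 2v = 21 → (5.667, 7.667)
  v = 10 and u + 2v = 21 → (1, 10)
  v = 10 and u = 0 → (0, 10)

Vertices: (0, 0), (8, 0), (8, 3), (5.667, 7.667), (1, 10), (0, 10)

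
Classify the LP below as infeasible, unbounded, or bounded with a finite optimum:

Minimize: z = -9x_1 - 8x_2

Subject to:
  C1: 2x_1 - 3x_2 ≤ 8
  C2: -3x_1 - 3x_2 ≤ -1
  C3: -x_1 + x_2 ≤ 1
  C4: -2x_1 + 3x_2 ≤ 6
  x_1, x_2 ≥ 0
Feasible point: (0, 1) satisfies every constraint, so the LP is feasible.
Direction d = (3, 2): for each constraint row a, a·d ≤ 0 —
  (2)(3) + (-3)(2) = 0 ≤ 0
  (-3)(3) + (-3)(2) = -15 ≤ 0
  (-1)(3) + (1)(2) = -1 ≤ 0
  (-2)(3) + (3)(2) = 0 ≤ 0
and d ≥ 0, so (0, 1) + t·d stays feasible for every t ≥ 0. Along this ray z = -9x_1 - 8x_2 changes by -43 per unit t, so z → −∞.

Unbounded — the objective can decrease without bound over the feasible region.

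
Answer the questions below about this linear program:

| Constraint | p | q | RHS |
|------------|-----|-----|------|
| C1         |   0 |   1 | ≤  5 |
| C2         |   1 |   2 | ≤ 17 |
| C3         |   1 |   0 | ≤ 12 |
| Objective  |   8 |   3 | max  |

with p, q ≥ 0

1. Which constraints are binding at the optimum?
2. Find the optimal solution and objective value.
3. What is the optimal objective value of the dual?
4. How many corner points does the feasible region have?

1. C2, C3
2. p = 12, q = 2.5, z = 103.5
3. 103.5 (by strong duality, equal to the primal optimum)
4. 5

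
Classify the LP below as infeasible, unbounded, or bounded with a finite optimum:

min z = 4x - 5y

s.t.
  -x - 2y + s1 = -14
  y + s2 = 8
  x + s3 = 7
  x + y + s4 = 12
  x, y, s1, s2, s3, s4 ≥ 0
The point (0, 8) satisfies every constraint, so the LP is feasible; the constraints give x ≤ 7 and y ≤ 8, which with x, y ≥ 0 keep the feasible region inside a bounded box. A feasible, bounded LP attains a finite optimum at a vertex.

Evaluating z = 4x - 5y at each vertex:
  (7, 3.5): z = 10.5
  (7, 5): z = 3
  (4, 8): z = -24
  (0, 8): z = -40
  (0, 7): z = -35

The LP has an optimal solution: (0, 8) with z = -40.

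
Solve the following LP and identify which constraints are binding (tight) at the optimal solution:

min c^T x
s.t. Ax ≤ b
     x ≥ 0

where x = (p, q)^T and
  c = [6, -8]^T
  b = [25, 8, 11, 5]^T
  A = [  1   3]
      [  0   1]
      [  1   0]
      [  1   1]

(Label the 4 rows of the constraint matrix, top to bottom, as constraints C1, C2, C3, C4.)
Optimal: p = 0, q = 5
Slack at optimum:
  C1: slack = 10
  C2: slack = 3
  C3: slack = 11
  C4: slack = 0 (binding)
  p ≥ 0: p = 0 (binding)
  q ≥ 0: q = 5
Binding constraints: C4, p ≥ 0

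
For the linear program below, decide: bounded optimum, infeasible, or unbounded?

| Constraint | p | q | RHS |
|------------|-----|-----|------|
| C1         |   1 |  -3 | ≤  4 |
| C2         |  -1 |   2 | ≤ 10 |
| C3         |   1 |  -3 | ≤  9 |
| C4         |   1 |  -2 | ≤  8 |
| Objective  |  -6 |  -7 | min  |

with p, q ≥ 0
Feasible point: (0, 0) satisfies every constraint, so the LP is feasible.
Direction d = (2, 1): for each constraint row a, a·d ≤ 0 —
  (1)(2) + (-3)(1) = -1 ≤ 0
  (-1)(2) + (2)(1) = 0 ≤ 0
  (1)(2) + (-3)(1) = -1 ≤ 0
  (1)(2) + (-2)(1) = 0 ≤ 0
and d ≥ 0, so (0, 0) + t·d stays feasible for every t ≥ 0. Along this ray z = -6p - 7q changes by -19 per unit t, so z → −∞.

Unbounded — the objective can decrease without bound over the feasible region.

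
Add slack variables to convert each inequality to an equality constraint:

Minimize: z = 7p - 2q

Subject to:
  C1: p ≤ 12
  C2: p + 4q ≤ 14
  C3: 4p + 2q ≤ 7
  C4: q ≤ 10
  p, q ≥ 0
min z = 7p - 2q

s.t.
  p + s1 = 12
  p + 4q + s2 = 14
  4p + 2q + s3 = 7
  q + s4 = 10
  p, q, s1, s2, s3, s4 ≥ 0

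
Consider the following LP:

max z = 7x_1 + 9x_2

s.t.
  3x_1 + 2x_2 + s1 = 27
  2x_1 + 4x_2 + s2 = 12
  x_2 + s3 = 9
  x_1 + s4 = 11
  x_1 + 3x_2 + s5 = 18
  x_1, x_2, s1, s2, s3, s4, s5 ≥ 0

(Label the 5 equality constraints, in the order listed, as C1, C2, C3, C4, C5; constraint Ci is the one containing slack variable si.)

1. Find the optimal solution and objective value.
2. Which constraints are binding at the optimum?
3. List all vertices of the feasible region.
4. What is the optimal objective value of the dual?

1. x_1 = 6, x_2 = 0, z = 42
2. C2, x_2 ≥ 0
3. (0, 0), (6, 0), (0, 3)
4. 42 (by strong duality, equal to the primal optimum)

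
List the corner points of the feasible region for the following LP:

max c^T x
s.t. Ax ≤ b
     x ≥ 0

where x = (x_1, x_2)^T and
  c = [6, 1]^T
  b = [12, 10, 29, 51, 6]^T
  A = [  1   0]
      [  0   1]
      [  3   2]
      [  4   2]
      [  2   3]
Each vertex is the intersection of two constraint boundaries that also satisfies all remaining constraints:
  x_1 = 0 and x_2 = 0 → (0, 0)
  2x_1 + 3x_2 = 6 and x_2 = 0 → (3, 0)
  2x_1 + 3x_2 = 6 and x_1 = 0 → (0, 2)

Vertices: (0, 0), (3, 0), (0, 2)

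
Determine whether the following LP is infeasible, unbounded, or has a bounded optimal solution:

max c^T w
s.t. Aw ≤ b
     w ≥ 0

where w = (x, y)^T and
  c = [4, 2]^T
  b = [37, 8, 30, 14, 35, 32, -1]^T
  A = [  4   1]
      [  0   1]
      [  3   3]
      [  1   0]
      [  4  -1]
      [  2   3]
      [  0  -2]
The point (9, 1) satisfies every constraint, so the LP is feasible; the constraints give x ≤ 14 and y ≤ 8, which with x, y ≥ 0 keep the feasible region inside a bounded box. A feasible, bounded LP attains a finite optimum at a vertex.

Feasible with finite optimum z* = 38 at (9, 1).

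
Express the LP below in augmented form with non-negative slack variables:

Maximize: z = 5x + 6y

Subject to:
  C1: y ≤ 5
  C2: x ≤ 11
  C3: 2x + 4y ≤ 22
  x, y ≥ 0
max z = 5x + 6y

s.t.
  y + s1 = 5
  x + s2 = 11
  2x + 4y + s3 = 22
  x, y, s1, s2, s3 ≥ 0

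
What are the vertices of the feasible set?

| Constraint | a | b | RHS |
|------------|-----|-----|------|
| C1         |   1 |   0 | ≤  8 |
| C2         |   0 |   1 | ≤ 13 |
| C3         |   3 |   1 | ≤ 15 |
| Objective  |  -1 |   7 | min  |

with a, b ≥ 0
Each vertex is the intersection of two constraint boundaries that also satisfies all remaining constraints:
  a = 0 and b = 0 → (0, 0)
  3a + b = 15 and b = 0 → (5, 0)
  b = 13 and 3a + b = 15 → (0.6667, 13)
  b = 13 and a = 0 → (0, 13)

Vertices: (0, 0), (5, 0), (0.6667, 13), (0, 13)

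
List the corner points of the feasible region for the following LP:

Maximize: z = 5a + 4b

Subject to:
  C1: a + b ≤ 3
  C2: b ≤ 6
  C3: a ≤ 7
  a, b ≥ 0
Each vertex is the intersection of two constraint boundaries that also satisfies all remaining constraints:
  a = 0 and b = 0 → (0, 0)
  a + b = 3 and b = 0 → (3, 0)
  a + b = 3 and a = 0 → (0, 3)

Vertices: (0, 0), (3, 0), (0, 3)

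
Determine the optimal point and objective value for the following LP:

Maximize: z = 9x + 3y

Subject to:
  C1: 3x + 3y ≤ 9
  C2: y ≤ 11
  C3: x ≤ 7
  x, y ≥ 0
x = 3, y = 0, z = 27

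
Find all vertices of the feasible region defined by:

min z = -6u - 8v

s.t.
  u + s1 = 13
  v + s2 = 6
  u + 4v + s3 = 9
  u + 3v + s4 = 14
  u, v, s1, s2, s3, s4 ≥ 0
Each vertex is the intersection of two constraint boundaries that also satisfies all remaining constraints:
  u = 0 and v = 0 → (0, 0)
  u + 4v = 9 and v = 0 → (9, 0)
  u + 4v = 9 and u = 0 → (0, 2.25)

Vertices: (0, 0), (9, 0), (0, 2.25)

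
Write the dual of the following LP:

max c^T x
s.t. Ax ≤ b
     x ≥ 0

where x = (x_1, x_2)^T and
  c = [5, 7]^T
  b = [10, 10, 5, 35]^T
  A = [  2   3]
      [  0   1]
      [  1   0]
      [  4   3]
Minimize: z = 10y1 + 10y2 + 5y3 + 35y4

Subject to:
  C1: -2y1 - y3 - 4y4 ≤ -5
  C2: -3y1 - y2 - 3y4 ≤ -7
  y1, y2, y3, y4 ≥ 0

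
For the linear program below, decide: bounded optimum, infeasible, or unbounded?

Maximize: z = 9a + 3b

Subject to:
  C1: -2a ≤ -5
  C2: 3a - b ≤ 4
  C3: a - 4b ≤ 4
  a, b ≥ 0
Feasible point: (3, 5) satisfies every constraint, so the LP is feasible.
Direction d = (0, 1): for each constraint row a, a·d ≤ 0 —
  (-2)(0) + (0)(1) = 0 ≤ 0
  (3)(0) + (-1)(1) = -1 ≤ 0
  (1)(0) + (-4)(1) = -4 ≤ 0
and d ≥ 0, so (3, 5) + t·d stays feasible for every t ≥ 0. Along this ray z = 9a + 3b changes by 3 per unit t, so z → +∞.

Unbounded — the objective can increase without bound over the feasible region.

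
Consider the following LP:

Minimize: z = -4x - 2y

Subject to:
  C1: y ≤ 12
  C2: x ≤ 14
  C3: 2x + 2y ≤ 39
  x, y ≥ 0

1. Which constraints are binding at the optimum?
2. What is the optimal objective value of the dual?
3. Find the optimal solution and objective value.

1. C2, C3
2. -67 (by strong duality, equal to the primal optimum)
3. x = 14, y = 5.5, z = -67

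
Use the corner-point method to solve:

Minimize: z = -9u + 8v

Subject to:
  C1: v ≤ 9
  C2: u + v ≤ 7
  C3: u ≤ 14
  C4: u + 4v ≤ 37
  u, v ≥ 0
Each vertex is the intersection of two constraint boundaries that also satisfies all remaining constraints:
  u = 0 and v = 0 → (0, 0)
  u + v = 7 and v = 0 → (7, 0)
  u + v = 7 and u = 0 → (0, 7)

Evaluating z = -9u + 8v at each vertex:
  (0, 0): z = 0
  (7, 0): z = -63
  (0, 7): z = 56

The minimum is at (7, 0) with z = -63.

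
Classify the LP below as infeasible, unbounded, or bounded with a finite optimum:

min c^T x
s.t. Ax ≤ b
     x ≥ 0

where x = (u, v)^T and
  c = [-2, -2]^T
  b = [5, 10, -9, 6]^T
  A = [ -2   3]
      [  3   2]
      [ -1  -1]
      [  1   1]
One constraint requires u + v ≤ 6, while the constraint -u - v ≤ -9 is equivalent to u + v ≥ 9. Together they would need 9 ≤ u + v ≤ 6, which is impossible since 9 > 6. No point satisfies all constraints.

Infeasible: no point satisfies all constraints simultaneously.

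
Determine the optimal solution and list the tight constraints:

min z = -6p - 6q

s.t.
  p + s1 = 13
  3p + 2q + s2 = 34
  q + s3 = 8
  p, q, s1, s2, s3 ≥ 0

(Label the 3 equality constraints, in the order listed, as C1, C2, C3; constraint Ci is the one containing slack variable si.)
Optimal: p = 6, q = 8
Binding: C2, C3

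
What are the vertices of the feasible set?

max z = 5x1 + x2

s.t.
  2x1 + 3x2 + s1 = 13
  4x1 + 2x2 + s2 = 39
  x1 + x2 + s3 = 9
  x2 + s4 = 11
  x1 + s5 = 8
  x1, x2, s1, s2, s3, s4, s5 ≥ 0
Each vertex is the intersection of two constraint boundaries that also satisfies all remaining constraints:
  x1 = 0 and x2 = 0 → (0, 0)
  2x1 + 3x2 = 13 and x2 = 0 → (6.5, 0)
  2x1 + 3x2 = 13 and x1 = 0 → (0, 4.333)

Vertices: (0, 0), (6.5, 0), (0, 4.333)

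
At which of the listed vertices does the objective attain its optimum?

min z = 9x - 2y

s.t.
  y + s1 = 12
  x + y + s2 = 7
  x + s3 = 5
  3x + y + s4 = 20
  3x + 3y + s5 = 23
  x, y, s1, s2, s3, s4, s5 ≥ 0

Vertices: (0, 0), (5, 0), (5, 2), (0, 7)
(0, 7) with z = -14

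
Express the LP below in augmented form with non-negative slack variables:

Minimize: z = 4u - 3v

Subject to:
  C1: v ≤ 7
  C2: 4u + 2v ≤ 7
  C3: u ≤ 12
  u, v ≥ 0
min z = 4u - 3v

s.t.
  v + s1 = 7
  4u + 2v + s2 = 7
  u + s3 = 12
  u, v, s1, s2, s3 ≥ 0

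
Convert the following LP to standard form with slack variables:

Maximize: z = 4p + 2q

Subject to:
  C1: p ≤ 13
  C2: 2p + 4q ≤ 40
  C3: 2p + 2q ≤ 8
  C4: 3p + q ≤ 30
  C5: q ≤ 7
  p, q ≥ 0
max z = 4p + 2q

s.t.
  p + s1 = 13
  2p + 4q + s2 = 40
  2p + 2q + s3 = 8
  3p + q + s4 = 30
  q + s5 = 7
  p, q, s1, s2, s3, s4, s5 ≥ 0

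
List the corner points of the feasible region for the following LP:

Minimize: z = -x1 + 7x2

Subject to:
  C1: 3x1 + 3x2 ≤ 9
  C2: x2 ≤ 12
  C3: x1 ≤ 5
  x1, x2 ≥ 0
Each vertex is the intersection of two constraint boundaries that also satisfies all remaining constraints:
  x1 = 0 and x2 = 0 → (0, 0)
  3x1 + 3x2 = 9 and x2 = 0 → (3, 0)
  3x1 + 3x2 = 9 and x1 = 0 → (0, 3)

Vertices: (0, 0), (3, 0), (0, 3)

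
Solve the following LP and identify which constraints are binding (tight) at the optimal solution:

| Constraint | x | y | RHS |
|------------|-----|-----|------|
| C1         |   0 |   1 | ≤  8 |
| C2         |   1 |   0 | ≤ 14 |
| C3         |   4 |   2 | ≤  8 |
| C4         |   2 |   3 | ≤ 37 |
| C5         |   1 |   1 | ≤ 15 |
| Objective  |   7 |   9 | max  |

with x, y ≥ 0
Optimal: x = 0, y = 4
Binding: C3, x ≥ 0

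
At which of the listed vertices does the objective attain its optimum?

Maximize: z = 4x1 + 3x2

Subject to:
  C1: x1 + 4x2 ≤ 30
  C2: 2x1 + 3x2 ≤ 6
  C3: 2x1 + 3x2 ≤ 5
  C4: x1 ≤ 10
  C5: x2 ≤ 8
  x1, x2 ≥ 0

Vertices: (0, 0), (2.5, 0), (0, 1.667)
Evaluating z = 4x1 + 3x2 at each vertex:
  (0, 0): z = 0
  (2.5, 0): z = 10
  (0, 1.667): z = 5

The largest value is z = 10, attained at (2.5, 0).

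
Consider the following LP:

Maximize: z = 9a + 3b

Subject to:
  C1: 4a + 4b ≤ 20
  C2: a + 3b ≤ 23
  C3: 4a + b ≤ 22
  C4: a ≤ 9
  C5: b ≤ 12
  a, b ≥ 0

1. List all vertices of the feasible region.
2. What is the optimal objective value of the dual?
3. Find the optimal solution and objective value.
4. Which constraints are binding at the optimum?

1. (0, 0), (5, 0), (0, 5)
2. 45 (by strong duality, equal to the primal optimum)
3. a = 5, b = 0, z = 45
4. C1, b ≥ 0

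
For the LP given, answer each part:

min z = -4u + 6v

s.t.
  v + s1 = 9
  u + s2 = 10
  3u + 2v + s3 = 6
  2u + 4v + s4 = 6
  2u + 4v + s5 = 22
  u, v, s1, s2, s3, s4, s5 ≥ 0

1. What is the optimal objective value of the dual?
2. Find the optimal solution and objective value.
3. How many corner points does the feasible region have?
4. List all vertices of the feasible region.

1. -8 (by strong duality, equal to the primal optimum)
2. u = 2, v = 0, z = -8
3. 4
4. (0, 0), (2, 0), (1.5, 0.75), (0, 1.5)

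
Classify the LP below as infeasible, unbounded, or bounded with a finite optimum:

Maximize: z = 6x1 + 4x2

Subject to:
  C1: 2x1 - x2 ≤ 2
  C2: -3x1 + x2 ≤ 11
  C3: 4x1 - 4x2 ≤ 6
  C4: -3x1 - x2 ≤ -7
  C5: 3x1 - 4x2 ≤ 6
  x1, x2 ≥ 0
Feasible point: (2, 2) satisfies every constraint, so the LP is feasible.
Direction d = (1, 2): for each constraint row a, a·d ≤ 0 —
  (2)(1) + (-1)(2) = 0 ≤ 0
  (-3)(1) + (1)(2) = -1 ≤ 0
  (4)(1) + (-4)(2) = -4 ≤ 0
  (-3)(1) + (-1)(2) = -5 ≤ 0
  (3)(1) + (-4)(2) = -5 ≤ 0
and d ≥ 0, so (2, 2) + t·d stays feasible for every t ≥ 0. Along this ray z = 6x1 + 4x2 changes by 14 per unit t, so z → +∞.

Unbounded — the objective can increase without bound over the feasible region.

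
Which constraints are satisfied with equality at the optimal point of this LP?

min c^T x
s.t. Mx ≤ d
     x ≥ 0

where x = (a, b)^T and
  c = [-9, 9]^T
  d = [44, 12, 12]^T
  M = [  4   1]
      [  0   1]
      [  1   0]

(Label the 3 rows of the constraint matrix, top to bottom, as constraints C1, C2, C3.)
Optimal: a = 11, b = 0
Slack at optimum:
  C1: slack = 0 (binding)
  C2: slack = 12
  C3: slack = 1
  a ≥ 0: a = 11
  b ≥ 0: b = 0 (binding)
Binding constraints: C1, b ≥ 0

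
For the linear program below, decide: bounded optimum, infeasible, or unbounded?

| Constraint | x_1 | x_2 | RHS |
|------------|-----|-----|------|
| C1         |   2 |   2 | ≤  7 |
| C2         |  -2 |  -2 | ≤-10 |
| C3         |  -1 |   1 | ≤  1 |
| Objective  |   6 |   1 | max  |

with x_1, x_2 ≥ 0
C1 requires 2x_1 + 2x_2 ≤ 7, while C2 (-2x_1 - 2x_2 ≤ -10) is equivalent to 2x_1 + 2x_2 ≥ 10. Together they would need 10 ≤ 2x_1 + 2x_2 ≤ 7, which is impossible since 10 > 7. No point satisfies all constraints.

The feasible region is empty; the LP is infeasible.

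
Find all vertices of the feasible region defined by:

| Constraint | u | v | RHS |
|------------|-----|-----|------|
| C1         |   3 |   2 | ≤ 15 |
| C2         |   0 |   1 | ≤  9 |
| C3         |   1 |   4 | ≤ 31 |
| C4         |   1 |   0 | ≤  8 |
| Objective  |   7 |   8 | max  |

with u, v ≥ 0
Each vertex is the intersection of two constraint boundaries that also satisfies all remaining constraints:
  u = 0 and v = 0 → (0, 0)
  3u + 2v = 15 and v = 0 → (5, 0)
  3u + 2v = 15 and u = 0 → (0, 7.5)

Vertices: (0, 0), (5, 0), (0, 7.5)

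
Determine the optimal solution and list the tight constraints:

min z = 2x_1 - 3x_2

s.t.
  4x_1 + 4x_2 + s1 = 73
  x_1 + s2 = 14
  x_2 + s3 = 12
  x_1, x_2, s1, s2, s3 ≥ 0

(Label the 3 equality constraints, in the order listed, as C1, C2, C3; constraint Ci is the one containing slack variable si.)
Optimal: x_1 = 0, x_2 = 12
Slack at optimum:
  C1: slack = 25
  C2: slack = 14
  C3: slack = 0 (binding)
  x_1 ≥ 0: x_1 = 0 (binding)
  x_2 ≥ 0: x_2 = 12
Binding constraints: C3, x_1 ≥ 0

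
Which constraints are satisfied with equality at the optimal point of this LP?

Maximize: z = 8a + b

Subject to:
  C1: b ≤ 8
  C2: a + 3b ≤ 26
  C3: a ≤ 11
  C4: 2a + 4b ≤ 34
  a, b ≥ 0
Optimal: a = 11, b = 3
Slack at optimum:
  C1: slack = 5
  C2: slack = 6
  C3: slack = 0 (binding)
  C4: slack = 0 (binding)
  a ≥ 0: a = 11
  b ≥ 0: b = 3
Binding constraints: C3, C4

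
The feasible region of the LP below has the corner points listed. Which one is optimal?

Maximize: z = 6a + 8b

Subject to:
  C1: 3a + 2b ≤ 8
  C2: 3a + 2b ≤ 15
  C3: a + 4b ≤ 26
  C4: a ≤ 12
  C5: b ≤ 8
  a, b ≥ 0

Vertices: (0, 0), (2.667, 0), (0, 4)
(0, 4) with z = 32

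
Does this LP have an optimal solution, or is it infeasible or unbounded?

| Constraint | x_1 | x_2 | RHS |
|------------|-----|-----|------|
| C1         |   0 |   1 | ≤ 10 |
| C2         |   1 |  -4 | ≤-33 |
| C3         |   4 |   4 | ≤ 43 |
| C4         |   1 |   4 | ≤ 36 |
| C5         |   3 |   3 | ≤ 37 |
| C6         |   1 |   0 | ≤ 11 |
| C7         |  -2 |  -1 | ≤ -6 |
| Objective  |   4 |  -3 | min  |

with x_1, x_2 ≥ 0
The point (0, 9) satisfies every constraint, so the LP is feasible; the constraints give x_1 ≤ 11 and x_2 ≤ 10, which with x_1, x_2 ≥ 0 keep the feasible region inside a bounded box. A feasible, bounded LP attains a finite optimum at a vertex.

Evaluating z = 4x_1 - 3x_2 at each vertex:
  (0, 8.25): z = -24.75
  (1.5, 8.625): z = -19.88
  (0, 9): z = -27

Bounded optimum: z* = -27 at (0, 9).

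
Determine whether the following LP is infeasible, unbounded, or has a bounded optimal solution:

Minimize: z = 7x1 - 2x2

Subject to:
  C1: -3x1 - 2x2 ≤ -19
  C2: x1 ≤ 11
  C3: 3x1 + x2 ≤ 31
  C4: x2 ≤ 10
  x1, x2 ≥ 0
The point (0, 10) satisfies every constraint, so the LP is feasible; the constraints give x1 ≤ 11 and x2 ≤ 10, which with x1, x2 ≥ 0 keep the feasible region inside a bounded box. A feasible, bounded LP attains a finite optimum at a vertex.

Bounded optimum: z* = -20 at (0, 10).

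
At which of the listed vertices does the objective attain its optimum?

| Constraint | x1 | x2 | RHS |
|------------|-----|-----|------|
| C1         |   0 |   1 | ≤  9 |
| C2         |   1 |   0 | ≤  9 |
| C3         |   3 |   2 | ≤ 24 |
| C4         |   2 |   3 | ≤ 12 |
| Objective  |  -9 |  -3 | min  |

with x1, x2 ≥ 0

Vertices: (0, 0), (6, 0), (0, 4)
(6, 0) with z = -54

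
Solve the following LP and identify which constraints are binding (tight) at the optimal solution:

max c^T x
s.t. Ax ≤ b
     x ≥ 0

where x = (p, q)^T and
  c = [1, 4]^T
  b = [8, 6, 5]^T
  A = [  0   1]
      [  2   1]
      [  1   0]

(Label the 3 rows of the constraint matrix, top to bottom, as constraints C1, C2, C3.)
Optimal: p = 0, q = 6
Slack at optimum:
  C1: slack = 2
  C2: slack = 0 (binding)
  C3: slack = 5
  p ≥ 0: p = 0 (binding)
  q ≥ 0: q = 6
Binding constraints: C2, p ≥ 0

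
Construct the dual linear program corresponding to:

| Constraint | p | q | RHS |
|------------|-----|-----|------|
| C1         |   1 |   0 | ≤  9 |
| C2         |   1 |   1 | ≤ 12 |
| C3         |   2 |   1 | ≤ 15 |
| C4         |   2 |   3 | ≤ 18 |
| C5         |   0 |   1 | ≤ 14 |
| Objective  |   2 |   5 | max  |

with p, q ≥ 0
Minimize: z = 9y1 + 12y2 + 15y3 + 18y4 + 14y5

Subject to:
  C1: -y1 - y2 - 2y3 - 2y4 ≤ -2
  C2: -y2 - y3 - 3y4 - y5 ≤ -5
  y1, y2, y3, y4, y5 ≥ 0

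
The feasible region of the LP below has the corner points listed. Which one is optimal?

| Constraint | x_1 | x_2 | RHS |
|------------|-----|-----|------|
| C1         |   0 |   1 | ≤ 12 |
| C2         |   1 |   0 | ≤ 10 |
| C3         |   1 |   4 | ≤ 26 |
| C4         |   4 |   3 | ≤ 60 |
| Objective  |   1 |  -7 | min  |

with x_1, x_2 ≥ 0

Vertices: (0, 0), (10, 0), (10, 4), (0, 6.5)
(0, 6.5) with z = -45.5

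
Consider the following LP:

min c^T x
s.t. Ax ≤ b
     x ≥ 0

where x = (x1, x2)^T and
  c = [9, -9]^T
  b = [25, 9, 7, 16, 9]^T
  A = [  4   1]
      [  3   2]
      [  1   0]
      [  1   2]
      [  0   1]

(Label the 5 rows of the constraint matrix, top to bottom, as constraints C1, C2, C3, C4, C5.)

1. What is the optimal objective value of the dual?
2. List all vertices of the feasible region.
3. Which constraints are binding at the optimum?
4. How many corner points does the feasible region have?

1. -40.5 (by strong duality, equal to the primal optimum)
2. (0, 0), (3, 0), (0, 4.5)
3. C2, x1 ≥ 0
4. 3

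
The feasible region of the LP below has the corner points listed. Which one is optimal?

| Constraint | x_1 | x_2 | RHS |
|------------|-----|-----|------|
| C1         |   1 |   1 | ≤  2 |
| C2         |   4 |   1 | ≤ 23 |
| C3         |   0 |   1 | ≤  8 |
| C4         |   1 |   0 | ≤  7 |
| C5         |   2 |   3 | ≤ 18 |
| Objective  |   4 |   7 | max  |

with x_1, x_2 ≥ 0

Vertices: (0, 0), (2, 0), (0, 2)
Evaluating z = 4x_1 + 7x_2 at each vertex:
  (0, 0): z = 0
  (2, 0): z = 8
  (0, 2): z = 14

The largest value is z = 14, attained at (0, 2).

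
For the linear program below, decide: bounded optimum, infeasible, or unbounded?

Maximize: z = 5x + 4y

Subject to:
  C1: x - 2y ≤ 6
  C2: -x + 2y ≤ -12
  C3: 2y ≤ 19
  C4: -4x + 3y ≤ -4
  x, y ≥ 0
C1 requires x - 2y ≤ 6, while C2 (-x + 2y ≤ -12) is equivalent to x - 2y ≥ 12. Together they would need 12 ≤ x - 2y ≤ 6, which is impossible since 12 > 6. No point satisfies all constraints.

Infeasible — the constraint set is empty.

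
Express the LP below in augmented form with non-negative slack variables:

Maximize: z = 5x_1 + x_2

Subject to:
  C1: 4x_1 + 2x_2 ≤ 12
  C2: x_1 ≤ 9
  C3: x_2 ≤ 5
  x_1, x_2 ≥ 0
max z = 5x_1 + x_2

s.t.
  4x_1 + 2x_2 + s1 = 12
  x_1 + s2 = 9
  x_2 + s3 = 5
  x_1, x_2, s1, s2, s3 ≥ 0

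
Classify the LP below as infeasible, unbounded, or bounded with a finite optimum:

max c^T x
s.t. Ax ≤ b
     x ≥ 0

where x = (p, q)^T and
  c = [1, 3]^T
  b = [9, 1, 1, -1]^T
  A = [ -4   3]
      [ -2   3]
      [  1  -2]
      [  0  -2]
Feasible point: (1, 1) satisfies every constraint, so the LP is feasible.
Direction d = (3, 2): for each constraint row a, a·d ≤ 0 —
  (-4)(3) + (3)(2) = -6 ≤ 0
  (-2)(3) + (3)(2) = 0 ≤ 0
  (1)(3) + (-2)(2) = -1 ≤ 0
  (0)(3) + (-2)(2) = -4 ≤ 0
and d ≥ 0, so (1, 1) + t·d stays feasible for every t ≥ 0. Along this ray z = p + 3q changes by 9 per unit t, so z → +∞.

Unbounded — the objective can increase without bound over the feasible region.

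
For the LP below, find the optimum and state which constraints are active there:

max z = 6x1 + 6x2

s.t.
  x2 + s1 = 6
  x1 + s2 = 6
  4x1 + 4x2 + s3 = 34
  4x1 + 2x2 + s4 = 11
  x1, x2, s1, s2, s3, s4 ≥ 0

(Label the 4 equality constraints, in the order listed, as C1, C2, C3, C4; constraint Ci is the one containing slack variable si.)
Optimal: x1 = 0, x2 = 5.5
Slack at optimum:
  C1: slack = 0.5
  C2: slack = 6
  C3: slack = 12
  C4: slack = 0 (binding)
  x1 ≥ 0: x1 = 0 (binding)
  x2 ≥ 0: x2 = 5.5
Binding constraints: C4, x1 ≥ 0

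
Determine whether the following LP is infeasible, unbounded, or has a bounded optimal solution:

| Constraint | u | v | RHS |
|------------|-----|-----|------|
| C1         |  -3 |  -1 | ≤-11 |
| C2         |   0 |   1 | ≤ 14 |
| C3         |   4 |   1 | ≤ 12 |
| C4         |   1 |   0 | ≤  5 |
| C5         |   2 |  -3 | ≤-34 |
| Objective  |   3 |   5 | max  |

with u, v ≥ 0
The point (0, 12) satisfies every constraint, so the LP is feasible; the constraints give u ≤ 5 and v ≤ 14, which with u, v ≥ 0 keep the feasible region inside a bounded box. A feasible, bounded LP attains a finite optimum at a vertex.

Evaluating z = 3u + 5v at each vertex:
  (0, 11.33): z = 56.67
  (0.1429, 11.43): z = 57.57
  (0, 12): z = 60

Bounded optimum: z* = 60 at (0, 12).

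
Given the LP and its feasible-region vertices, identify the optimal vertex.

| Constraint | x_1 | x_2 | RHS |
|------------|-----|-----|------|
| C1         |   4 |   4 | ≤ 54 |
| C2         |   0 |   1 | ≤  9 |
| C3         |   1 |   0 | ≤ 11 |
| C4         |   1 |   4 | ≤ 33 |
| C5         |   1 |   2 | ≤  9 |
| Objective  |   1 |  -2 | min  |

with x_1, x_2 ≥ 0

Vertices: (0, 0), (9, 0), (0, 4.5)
(0, 4.5) with z = -9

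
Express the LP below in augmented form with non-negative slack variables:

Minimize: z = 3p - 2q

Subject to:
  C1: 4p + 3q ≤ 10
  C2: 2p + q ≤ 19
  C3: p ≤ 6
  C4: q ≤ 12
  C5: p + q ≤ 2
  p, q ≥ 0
min z = 3p - 2q

s.t.
  4p + 3q + s1 = 10
  2p + q + s2 = 19
  p + s3 = 6
  q + s4 = 12
  p + q + s5 = 2
  p, q, s1, s2, s3, s4, s5 ≥ 0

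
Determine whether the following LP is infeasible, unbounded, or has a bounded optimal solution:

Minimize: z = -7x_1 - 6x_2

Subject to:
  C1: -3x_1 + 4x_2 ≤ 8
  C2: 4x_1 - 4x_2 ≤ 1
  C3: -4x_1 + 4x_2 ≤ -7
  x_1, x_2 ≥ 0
C2 requires 4x_1 - 4x_2 ≤ 1, while C3 (-4x_1 + 4x_2 ≤ -7) is equivalent to 4x_1 - 4x_2 ≥ 7. Together they would need 7 ≤ 4x_1 - 4x_2 ≤ 1, which is impossible since 7 > 1. No point satisfies all constraints.

Infeasible: no point satisfies all constraints simultaneously.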